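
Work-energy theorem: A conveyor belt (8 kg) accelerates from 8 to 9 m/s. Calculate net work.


Given: m = 8 kg, v0 = 8 m/s, v = 9 m/s
Using W = (1/2)*m*(v^2 - v0^2)
v^2 = 9^2 = 81
v0^2 = 8^2 = 64
v^2 - v0^2 = 81 - 64 = 17
W = (1/2)*8*17 = 68 J

68 J


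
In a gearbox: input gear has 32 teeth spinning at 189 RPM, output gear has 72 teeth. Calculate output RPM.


Given: N1 = 32 teeth, w1 = 189 RPM, N2 = 72 teeth
Using N1*w1 = N2*w2
w2 = N1*w1 / N2
w2 = 32*189 / 72
w2 = 6048 / 72
w2 = 84 RPM

84 RPM


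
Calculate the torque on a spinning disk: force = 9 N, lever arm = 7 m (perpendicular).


Given: F = 9 N, r = 7 m, angle = 90 deg (perpendicular)
Using tau = F * r * sin(90)
sin(90) = 1
tau = 9 * 7 * 1
tau = 63 Nm

63 Nm


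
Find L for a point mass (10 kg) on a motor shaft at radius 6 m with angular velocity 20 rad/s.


Given: m = 10 kg, r = 6 m, omega = 20 rad/s
For a point mass: I = m*r^2
I = 10*6^2 = 10*36 = 360
L = I*omega = 360*20
L = 7200 kg*m^2/s

7200 kg*m^2/s


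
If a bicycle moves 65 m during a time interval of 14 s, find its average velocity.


Given: distance d = 65 m, time t = 14 s
Using v = d / t
v = 65 / 14
v = 65/14 m/s

65/14 m/s


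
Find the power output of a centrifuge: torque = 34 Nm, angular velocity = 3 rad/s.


Given: tau = 34 Nm, omega = 3 rad/s
Using P = tau * omega
P = 34 * 3
P = 102 W

102 W


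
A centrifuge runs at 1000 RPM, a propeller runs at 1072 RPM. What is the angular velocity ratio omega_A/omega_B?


Given: RPM_A = 1000, RPM_B = 1072
omega = 2*pi*RPM/60, so omega_A/omega_B = RPM_A / RPM_B
omega_A/omega_B = 1000 / 1072
omega_A/omega_B = 125/134

125/134


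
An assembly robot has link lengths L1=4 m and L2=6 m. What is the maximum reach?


Given: L1 = 4 m, L2 = 6 m
For a 2-link planar arm, max reach = L1 + L2 (fully extended)
Max reach = 4 + 6
Max reach = 10 m

10 m


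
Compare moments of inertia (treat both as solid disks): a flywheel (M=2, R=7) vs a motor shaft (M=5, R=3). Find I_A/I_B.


Given: M1=2 kg, R1=7 m, M2=5 kg, R2=3 m
For a disk: I = (1/2)*M*R^2, so I_A/I_B = (M1*R1^2)/(M2*R2^2)
M1*R1^2 = 2*49 = 98
M2*R2^2 = 5*9 = 45
I_A/I_B = 98/45 = 98/45

98/45


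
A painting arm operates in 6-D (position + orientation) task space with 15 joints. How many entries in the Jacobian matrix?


Given: task space dimension = 6, joints = 15
Jacobian is a 6 x 15 matrix
Total entries = rows * columns
Total = 6 * 15
Total = 90

90


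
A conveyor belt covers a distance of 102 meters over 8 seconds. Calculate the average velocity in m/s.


Given: distance d = 102 m, time t = 8 s
Using v = d / t
v = 102 / 8
v = 51/4 m/s

51/4 m/s


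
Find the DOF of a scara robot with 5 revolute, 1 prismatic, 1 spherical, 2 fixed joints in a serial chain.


Given: serial robot with 5 revolute, 1 prismatic, 1 spherical, 2 fixed joints
DOF contribution per joint type: revolute=1, prismatic=1, spherical=3, fixed=0
DOF = 5*1 + 1*1 + 1*3 + 2*0
DOF = 9

9


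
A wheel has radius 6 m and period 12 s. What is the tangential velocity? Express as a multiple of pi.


Given: radius r = 6 m, period T = 12 s
Using v = 2*pi*r / T
v = 2*pi*6 / 12
v = 12*pi / 12
v = 1*pi m/s

1*pi m/s


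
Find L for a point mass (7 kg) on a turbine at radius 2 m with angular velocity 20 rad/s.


Given: m = 7 kg, r = 2 m, omega = 20 rad/s
For a point mass: I = m*r^2
I = 7*2^2 = 7*4 = 28
L = I*omega = 28*20
L = 560 kg*m^2/s

560 kg*m^2/s


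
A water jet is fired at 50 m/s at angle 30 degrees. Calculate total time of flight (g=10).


Given: v0 = 50 m/s, theta = 30 deg, g = 10 m/s^2
sin(30) = 1/2
Using T = 2*v0*sin(theta) / g
T = 2*50*1/2 / 10
T = 50 / 10
T = 5 s

5 s


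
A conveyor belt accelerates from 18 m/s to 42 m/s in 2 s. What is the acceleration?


Given: initial velocity v0 = 18 m/s, final velocity v = 42 m/s, time t = 2 s
Using a = (v - v0) / t
a = (42 - 18) / 2
a = 24 / 2
a = 12 m/s^2

12 m/s^2


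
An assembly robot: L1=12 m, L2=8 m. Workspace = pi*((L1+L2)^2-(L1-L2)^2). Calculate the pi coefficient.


Given: L1 = 12, L2 = 8
(L1+L2)^2 = (20)^2 = 400
(L1-L2)^2 = (4)^2 = 16
Difference = 400 - 16 = 384
This equals 4*L1*L2 = 4*12*8 = 384
Workspace area = 384*pi

384


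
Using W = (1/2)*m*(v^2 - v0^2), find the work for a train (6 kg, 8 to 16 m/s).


Given: m = 6 kg, v0 = 8 m/s, v = 16 m/s
Using W = (1/2)*m*(v^2 - v0^2)
v^2 = 16^2 = 256
v0^2 = 8^2 = 64
v^2 - v0^2 = 256 - 64 = 192
W = (1/2)*6*192 = 576 J

576 J


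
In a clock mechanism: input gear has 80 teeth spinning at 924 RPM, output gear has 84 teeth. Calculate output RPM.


Given: N1 = 80 teeth, w1 = 924 RPM, N2 = 84 teeth
Using N1*w1 = N2*w2
w2 = N1*w1 / N2
w2 = 80*924 / 84
w2 = 73920 / 84
w2 = 880 RPM

880 RPM


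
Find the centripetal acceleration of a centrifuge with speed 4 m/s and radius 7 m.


Given: v = 4 m/s, r = 7 m
Using a_c = v^2 / r
a_c = 4^2 / 7
a_c = 16 / 7
a_c = 16/7 m/s^2

16/7 m/s^2


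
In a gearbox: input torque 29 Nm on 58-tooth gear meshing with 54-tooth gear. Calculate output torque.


Given: N1 = 58, N2 = 54, T1 = 29 Nm
Using T2/T1 = N2/N1
T2 = T1 * N2 / N1
T2 = 29 * 54 / 58
T2 = 1566 / 58
T2 = 27 Nm

27 Nm


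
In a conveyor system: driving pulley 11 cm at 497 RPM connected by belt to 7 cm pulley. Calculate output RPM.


Given: D1 = 11 cm, w1 = 497 RPM, D2 = 7 cm
Using D1*w1 = D2*w2
w2 = D1*w1 / D2
w2 = 11*497 / 7
w2 = 5467 / 7
w2 = 781 RPM

781 RPM


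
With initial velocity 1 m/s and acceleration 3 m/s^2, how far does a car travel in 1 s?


Given: v0 = 1 m/s, a = 3 m/s^2, t = 1 s
Using s = v0*t + (1/2)*a*t^2
s = 1*1 + (1/2)*3*1^2
s = 1 + (1/2)*3
s = 1 + 3/2
s = 5/2

5/2 m


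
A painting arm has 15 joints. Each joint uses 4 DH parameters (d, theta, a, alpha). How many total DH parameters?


Given: 15 joints, 4 DH parameters per joint (d, theta, a, alpha)
Total DH parameters = number_of_joints * 4
Total = 15 * 4
Total = 60

60


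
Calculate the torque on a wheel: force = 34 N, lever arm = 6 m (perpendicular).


Given: F = 34 N, r = 6 m, angle = 90 deg (perpendicular)
Using tau = F * r * sin(90)
sin(90) = 1
tau = 34 * 6 * 1
tau = 204 Nm

204 Nm


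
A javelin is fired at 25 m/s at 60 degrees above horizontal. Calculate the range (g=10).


Given: v0 = 25 m/s, theta = 60 deg, g = 10 m/s^2
sin(2*60) = sin(120) = sqrt(3)/2
Using R = v0^2 * sin(2*theta) / g
R = 25^2 * (sqrt(3)/2) / 10
R = 625 * sqrt(3) / 20
R = 125/4*sqrt(3) m

125/4*sqrt(3) m


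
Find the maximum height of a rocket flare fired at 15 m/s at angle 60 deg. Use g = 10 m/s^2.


Given: v0 = 15 m/s, theta = 60 deg, g = 10 m/s^2
sin^2(60) = 3/4
Using H = v0^2 * sin^2(theta) / (2*g)
H = 15^2 * 3/4 / (2*10)
H = 225 * 3/4 / 20
H = 675/4 / 20
H = 135/16 m

135/16 m


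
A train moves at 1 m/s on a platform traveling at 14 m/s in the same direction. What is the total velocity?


Given: object velocity = 1 m/s, platform velocity = 14 m/s (same direction)
Using classical velocity addition: v_total = v_object + v_platform
v_total = 1 + 14
v_total = 15 m/s

15 m/s


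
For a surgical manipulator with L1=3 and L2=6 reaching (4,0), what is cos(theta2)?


Given: L1 = 3, L2 = 6, target (x, y) = (4, 0)
Using cos(theta2) = (x^2 + y^2 - L1^2 - L2^2) / (2*L1*L2)
x^2 + y^2 = 4^2 + 0 = 16
L1^2 + L2^2 = 9 + 36 = 45
Numerator = 16 - 45 = -29
Denominator = 2*3*6 = 36
cos(theta2) = -29/36 = -29/36

-29/36


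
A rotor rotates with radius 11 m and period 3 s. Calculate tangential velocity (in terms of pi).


Given: radius r = 11 m, period T = 3 s
Using v = 2*pi*r / T
v = 2*pi*11 / 3
v = 22*pi / 3
v = 22/3*pi m/s

22/3*pi m/s


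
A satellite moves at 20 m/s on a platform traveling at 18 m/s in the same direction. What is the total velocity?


Given: object velocity = 20 m/s, platform velocity = 18 m/s (same direction)
Using classical velocity addition: v_total = v_object + v_platform
v_total = 20 + 18
v_total = 38 m/s

38 m/s


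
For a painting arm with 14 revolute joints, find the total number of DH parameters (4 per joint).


Given: 14 joints, 4 DH parameters per joint (d, theta, a, alpha)
Total DH parameters = number_of_joints * 4
Total = 14 * 4
Total = 56

56


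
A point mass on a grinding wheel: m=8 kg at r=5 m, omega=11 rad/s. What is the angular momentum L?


Given: m = 8 kg, r = 5 m, omega = 11 rad/s
For a point mass: I = m*r^2
I = 8*5^2 = 8*25 = 200
L = I*omega = 200*11
L = 2200 kg*m^2/s

2200 kg*m^2/s


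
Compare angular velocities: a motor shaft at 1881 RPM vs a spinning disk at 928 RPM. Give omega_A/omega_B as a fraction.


Given: RPM_A = 1881, RPM_B = 928
omega = 2*pi*RPM/60, so omega_A/omega_B = RPM_A / RPM_B
omega_A/omega_B = 1881 / 928
omega_A/omega_B = 1881/928

1881/928


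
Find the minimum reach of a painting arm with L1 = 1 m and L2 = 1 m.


Given: L1 = 1 m, L2 = 1 m
For a 2-link planar arm, min reach = |L1 - L2| (second link folded back)
Min reach = |1 - 1|
Min reach = 0 m

0 m


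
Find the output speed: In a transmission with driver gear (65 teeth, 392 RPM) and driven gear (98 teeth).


Given: N1 = 65 teeth, w1 = 392 RPM, N2 = 98 teeth
Using N1*w1 = N2*w2
w2 = N1*w1 / N2
w2 = 65*392 / 98
w2 = 25480 / 98
w2 = 260 RPM

260 RPM


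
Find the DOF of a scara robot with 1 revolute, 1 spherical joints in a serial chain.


Given: serial robot with 1 revolute, 1 spherical joints
DOF contribution per joint type: revolute=1, prismatic=1, spherical=3, fixed=0
DOF = 1*1 + 1*3
DOF = 4

4


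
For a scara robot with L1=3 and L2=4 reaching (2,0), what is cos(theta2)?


Given: L1 = 3, L2 = 4, target (x, y) = (2, 0)
Using cos(theta2) = (x^2 + y^2 - L1^2 - L2^2) / (2*L1*L2)
x^2 + y^2 = 2^2 + 0 = 4
L1^2 + L2^2 = 9 + 16 = 25
Numerator = 4 - 25 = -21
Denominator = 2*3*4 = 24
cos(theta2) = -21/24 = -7/8

-7/8


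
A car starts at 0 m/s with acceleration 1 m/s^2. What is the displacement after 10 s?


Given: v0 = 0 m/s, a = 1 m/s^2, t = 10 s
Using s = v0*t + (1/2)*a*t^2
s = 0*10 + (1/2)*1*10^2
s = 0 + (1/2)*100
s = 0 + 50
s = 50

50 m


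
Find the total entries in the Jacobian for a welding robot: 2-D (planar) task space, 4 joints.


Given: task space dimension = 2, joints = 4
Jacobian is a 2 x 4 matrix
Total entries = rows * columns
Total = 2 * 4
Total = 8

8


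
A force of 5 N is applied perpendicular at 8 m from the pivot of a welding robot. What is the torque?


Given: F = 5 N, r = 8 m, angle = 90 deg (perpendicular)
Using tau = F * r * sin(90)
sin(90) = 1
tau = 5 * 8 * 1
tau = 40 Nm

40 Nm


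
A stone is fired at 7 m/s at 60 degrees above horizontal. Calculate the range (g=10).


Given: v0 = 7 m/s, theta = 60 deg, g = 10 m/s^2
sin(2*60) = sin(120) = sqrt(3)/2
Using R = v0^2 * sin(2*theta) / g
R = 7^2 * (sqrt(3)/2) / 10
R = 49 * sqrt(3) / 20
R = 49/20*sqrt(3) m

49/20*sqrt(3) m


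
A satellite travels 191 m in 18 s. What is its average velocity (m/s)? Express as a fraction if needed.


Given: distance d = 191 m, time t = 18 s
Using v = d / t
v = 191 / 18
v = 191/18 m/s

191/18 m/s


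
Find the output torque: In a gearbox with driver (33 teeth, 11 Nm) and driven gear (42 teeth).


Given: N1 = 33, N2 = 42, T1 = 11 Nm
Using T2/T1 = N2/N1
T2 = T1 * N2 / N1
T2 = 11 * 42 / 33
T2 = 462 / 33
T2 = 14 Nm

14 Nm


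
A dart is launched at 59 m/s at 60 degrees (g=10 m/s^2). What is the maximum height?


Given: v0 = 59 m/s, theta = 60 deg, g = 10 m/s^2
sin^2(60) = 3/4
Using H = v0^2 * sin^2(theta) / (2*g)
H = 59^2 * 3/4 / (2*10)
H = 3481 * 3/4 / 20
H = 10443/4 / 20
H = 10443/80 m

10443/80 m


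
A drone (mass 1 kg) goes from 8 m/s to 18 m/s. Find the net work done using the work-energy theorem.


Given: m = 1 kg, v0 = 8 m/s, v = 18 m/s
Using W = (1/2)*m*(v^2 - v0^2)
v^2 = 18^2 = 324
v0^2 = 8^2 = 64
v^2 - v0^2 = 324 - 64 = 260
W = (1/2)*1*260 = 130 J

130 J


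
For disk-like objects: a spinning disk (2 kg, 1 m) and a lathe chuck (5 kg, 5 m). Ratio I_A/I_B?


Given: M1=2 kg, R1=1 m, M2=5 kg, R2=5 m
For a disk: I = (1/2)*M*R^2, so I_A/I_B = (M1*R1^2)/(M2*R2^2)
M1*R1^2 = 2*1 = 2
M2*R2^2 = 5*25 = 125
I_A/I_B = 2/125 = 2/125

2/125


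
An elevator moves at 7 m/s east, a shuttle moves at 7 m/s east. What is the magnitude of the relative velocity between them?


Given: v_A = 7 m/s east, v_B = 7 m/s east
Both move in the same direction; relative speed = |v_A - v_B|
|7 - 7| = |0|
= 0 m/s

0 m/s


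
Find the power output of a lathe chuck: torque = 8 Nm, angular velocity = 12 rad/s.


Given: tau = 8 Nm, omega = 12 rad/s
Using P = tau * omega
P = 8 * 12
P = 96 W

96 W


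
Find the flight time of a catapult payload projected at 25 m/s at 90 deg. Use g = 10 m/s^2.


Given: v0 = 25 m/s, theta = 90 deg, g = 10 m/s^2
sin(90) = 1
Using T = 2*v0*sin(theta) / g
T = 2*25*1 / 10
T = 50 / 10
T = 5 s

5 s


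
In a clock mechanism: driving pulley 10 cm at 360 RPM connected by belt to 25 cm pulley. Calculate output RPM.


Given: D1 = 10 cm, w1 = 360 RPM, D2 = 25 cm
Using D1*w1 = D2*w2
w2 = D1*w1 / D2
w2 = 10*360 / 25
w2 = 3600 / 25
w2 = 144 RPM

144 RPM


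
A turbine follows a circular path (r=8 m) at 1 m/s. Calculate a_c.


Given: v = 1 m/s, r = 8 m
Using a_c = v^2 / r
a_c = 1^2 / 8
a_c = 1 / 8
a_c = 1/8 m/s^2

1/8 m/s^2


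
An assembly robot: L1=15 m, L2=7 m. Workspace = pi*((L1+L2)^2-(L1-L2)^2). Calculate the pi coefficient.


Given: L1 = 15, L2 = 7
(L1+L2)^2 = (22)^2 = 484
(L1-L2)^2 = (8)^2 = 64
Difference = 484 - 64 = 420
This equals 4*L1*L2 = 4*15*7 = 420
Workspace area = 420*pi

420


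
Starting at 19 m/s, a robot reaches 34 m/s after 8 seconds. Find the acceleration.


Given: initial velocity v0 = 19 m/s, final velocity v = 34 m/s, time t = 8 s
Using a = (v - v0) / t
a = (34 - 19) / 8
a = 15 / 8
a = 15/8 m/s^2

15/8 m/s^2


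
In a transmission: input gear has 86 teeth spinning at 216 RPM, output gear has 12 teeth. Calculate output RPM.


Given: N1 = 86 teeth, w1 = 216 RPM, N2 = 12 teeth
Using N1*w1 = N2*w2
w2 = N1*w1 / N2
w2 = 86*216 / 12
w2 = 18576 / 12
w2 = 1548 RPM

1548 RPM


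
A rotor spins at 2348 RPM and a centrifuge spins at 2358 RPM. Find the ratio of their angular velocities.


Given: RPM_A = 2348, RPM_B = 2358
omega = 2*pi*RPM/60, so omega_A/omega_B = RPM_A / RPM_B
omega_A/omega_B = 2348 / 2358
omega_A/omega_B = 1174/1179

1174/1179


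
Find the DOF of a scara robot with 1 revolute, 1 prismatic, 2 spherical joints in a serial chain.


Given: serial robot with 1 revolute, 1 prismatic, 2 spherical joints
DOF contribution per joint type: revolute=1, prismatic=1, spherical=3, fixed=0
DOF = 1*1 + 1*1 + 2*3
DOF = 8

8


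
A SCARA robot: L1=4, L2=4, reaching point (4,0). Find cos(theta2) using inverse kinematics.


Given: L1 = 4, L2 = 4, target (x, y) = (4, 0)
Using cos(theta2) = (x^2 + y^2 - L1^2 - L2^2) / (2*L1*L2)
x^2 + y^2 = 4^2 + 0 = 16
L1^2 + L2^2 = 16 + 16 = 32
Numerator = 16 - 32 = -16
Denominator = 2*4*4 = 32
cos(theta2) = -16/32 = -1/2

-1/2


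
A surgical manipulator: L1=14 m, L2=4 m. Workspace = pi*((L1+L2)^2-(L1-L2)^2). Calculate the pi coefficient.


Given: L1 = 14, L2 = 4
(L1+L2)^2 = (18)^2 = 324
(L1-L2)^2 = (10)^2 = 100
Difference = 324 - 100 = 224
This equals 4*L1*L2 = 4*14*4 = 224
Workspace area = 224*pi

224


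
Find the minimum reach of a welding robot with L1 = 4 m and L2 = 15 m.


Given: L1 = 4 m, L2 = 15 m
For a 2-link planar arm, min reach = |L1 - L2| (second link folded back)
Min reach = |4 - 15|
Min reach = 11 m

11 m


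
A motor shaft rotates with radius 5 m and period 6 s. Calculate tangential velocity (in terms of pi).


Given: radius r = 5 m, period T = 6 s
Using v = 2*pi*r / T
v = 2*pi*5 / 6
v = 10*pi / 6
v = 5/3*pi m/s

5/3*pi m/s


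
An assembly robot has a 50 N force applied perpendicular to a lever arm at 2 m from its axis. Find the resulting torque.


Given: F = 50 N, r = 2 m, angle = 90 deg (perpendicular)
Using tau = F * r * sin(90)
sin(90) = 1
tau = 50 * 2 * 1
tau = 100 Nm

100 Nm


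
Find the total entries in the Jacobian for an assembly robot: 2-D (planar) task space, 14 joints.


Given: task space dimension = 2, joints = 14
Jacobian is a 2 x 14 matrix
Total entries = rows * columns
Total = 2 * 14
Total = 28

28


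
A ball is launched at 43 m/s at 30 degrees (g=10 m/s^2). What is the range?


Given: v0 = 43 m/s, theta = 30 deg, g = 10 m/s^2
sin(2*30) = sin(60) = sqrt(3)/2
Using R = v0^2 * sin(2*theta) / g
R = 43^2 * (sqrt(3)/2) / 10
R = 1849 * sqrt(3) / 20
R = 1849/20*sqrt(3) m

1849/20*sqrt(3) m


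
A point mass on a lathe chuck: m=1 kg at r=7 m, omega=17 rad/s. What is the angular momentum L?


Given: m = 1 kg, r = 7 m, omega = 17 rad/s
For a point mass: I = m*r^2
I = 1*7^2 = 1*49 = 49
L = I*omega = 49*17
L = 833 kg*m^2/s

833 kg*m^2/s


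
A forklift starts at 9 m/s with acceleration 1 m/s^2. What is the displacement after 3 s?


Given: v0 = 9 m/s, a = 1 m/s^2, t = 3 s
Using s = v0*t + (1/2)*a*t^2
s = 9*3 + (1/2)*1*3^2
s = 27 + (1/2)*9
s = 27 + 9/2
s = 63/2

63/2 m


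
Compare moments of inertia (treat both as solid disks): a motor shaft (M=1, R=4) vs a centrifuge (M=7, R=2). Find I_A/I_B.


Given: M1=1 kg, R1=4 m, M2=7 kg, R2=2 m
For a disk: I = (1/2)*M*R^2, so I_A/I_B = (M1*R1^2)/(M2*R2^2)
M1*R1^2 = 1*16 = 16
M2*R2^2 = 7*4 = 28
I_A/I_B = 16/28 = 4/7

4/7


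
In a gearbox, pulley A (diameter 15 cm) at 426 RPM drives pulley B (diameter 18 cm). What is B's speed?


Given: D1 = 15 cm, w1 = 426 RPM, D2 = 18 cm
Using D1*w1 = D2*w2
w2 = D1*w1 / D2
w2 = 15*426 / 18
w2 = 6390 / 18
w2 = 355 RPM

355 RPM


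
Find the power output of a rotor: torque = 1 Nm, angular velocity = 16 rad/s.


Given: tau = 1 Nm, omega = 16 rad/s
Using P = tau * omega
P = 1 * 16
P = 16 W

16 W


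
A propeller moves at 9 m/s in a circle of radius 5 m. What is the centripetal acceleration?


Given: v = 9 m/s, r = 5 m
Using a_c = v^2 / r
a_c = 9^2 / 5
a_c = 81 / 5
a_c = 81/5 m/s^2

81/5 m/s^2


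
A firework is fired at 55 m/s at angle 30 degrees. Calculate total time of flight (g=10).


Given: v0 = 55 m/s, theta = 30 deg, g = 10 m/s^2
sin(30) = 1/2
Using T = 2*v0*sin(theta) / g
T = 2*55*1/2 / 10
T = 55 / 10
T = 11/2 s

11/2 s


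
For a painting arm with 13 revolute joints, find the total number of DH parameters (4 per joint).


Given: 13 joints, 4 DH parameters per joint (d, theta, a, alpha)
Total DH parameters = number_of_joints * 4
Total = 13 * 4
Total = 52

52


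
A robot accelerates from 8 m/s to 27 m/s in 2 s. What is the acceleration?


Given: initial velocity v0 = 8 m/s, final velocity v = 27 m/s, time t = 2 s
Using a = (v - v0) / t
a = (27 - 8) / 2
a = 19 / 2
a = 19/2 m/s^2

19/2 m/s^2


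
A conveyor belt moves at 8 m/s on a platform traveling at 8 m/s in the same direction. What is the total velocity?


Given: object velocity = 8 m/s, platform velocity = 8 m/s (same direction)
Using classical velocity addition: v_total = v_object + v_platform
v_total = 8 + 8
v_total = 16 m/s

16 m/s


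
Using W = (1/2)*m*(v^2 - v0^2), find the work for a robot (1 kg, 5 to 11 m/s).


Given: m = 1 kg, v0 = 5 m/s, v = 11 m/s
Using W = (1/2)*m*(v^2 - v0^2)
v^2 = 11^2 = 121
v0^2 = 5^2 = 25
v^2 - v0^2 = 121 - 25 = 96
W = (1/2)*1*96 = 48 J

48 J


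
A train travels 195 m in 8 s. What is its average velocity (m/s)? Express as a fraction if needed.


Given: distance d = 195 m, time t = 8 s
Using v = d / t
v = 195 / 8
v = 195/8 m/s

195/8 m/s


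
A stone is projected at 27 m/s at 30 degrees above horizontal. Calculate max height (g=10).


Given: v0 = 27 m/s, theta = 30 deg, g = 10 m/s^2
sin^2(30) = 1/4
Using H = v0^2 * sin^2(theta) / (2*g)
H = 27^2 * 1/4 / (2*10)
H = 729 * 1/4 / 20
H = 729/4 / 20
H = 729/80 m

729/80 m


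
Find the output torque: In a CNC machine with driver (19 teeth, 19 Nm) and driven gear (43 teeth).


Given: N1 = 19, N2 = 43, T1 = 19 Nm
Using T2/T1 = N2/N1
T2 = T1 * N2 / N1
T2 = 19 * 43 / 19
T2 = 817 / 19
T2 = 43 Nm

43 Nm


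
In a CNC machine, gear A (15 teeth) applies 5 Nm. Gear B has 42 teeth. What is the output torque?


Given: N1 = 15, N2 = 42, T1 = 5 Nm
Using T2/T1 = N2/N1
T2 = T1 * N2 / N1
T2 = 5 * 42 / 15
T2 = 210 / 15
T2 = 14 Nm

14 Nm


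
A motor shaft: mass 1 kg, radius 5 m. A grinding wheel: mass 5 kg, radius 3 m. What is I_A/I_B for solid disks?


Given: M1=1 kg, R1=5 m, M2=5 kg, R2=3 m
For a disk: I = (1/2)*M*R^2, so I_A/I_B = (M1*R1^2)/(M2*R2^2)
M1*R1^2 = 1*25 = 25
M2*R2^2 = 5*9 = 45
I_A/I_B = 25/45 = 5/9

5/9


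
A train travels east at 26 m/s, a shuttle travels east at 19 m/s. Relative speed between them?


Given: v_A = 26 m/s east, v_B = 19 m/s east
Both move in the same direction; relative speed = |v_A - v_B|
|26 - 19| = |7|
= 7 m/s

7 m/s


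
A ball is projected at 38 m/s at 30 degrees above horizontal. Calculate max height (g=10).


Given: v0 = 38 m/s, theta = 30 deg, g = 10 m/s^2
sin^2(30) = 1/4
Using H = v0^2 * sin^2(theta) / (2*g)
H = 38^2 * 1/4 / (2*10)
H = 1444 * 1/4 / 20
H = 361 / 20
H = 361/20 m

361/20 m


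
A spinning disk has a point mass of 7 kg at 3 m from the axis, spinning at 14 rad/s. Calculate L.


Given: m = 7 kg, r = 3 m, omega = 14 rad/s
For a point mass: I = m*r^2
I = 7*3^2 = 7*9 = 63
L = I*omega = 63*14
L = 882 kg*m^2/s

882 kg*m^2/s


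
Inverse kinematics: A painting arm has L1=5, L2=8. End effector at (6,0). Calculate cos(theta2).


Given: L1 = 5, L2 = 8, target (x, y) = (6, 0)
Using cos(theta2) = (x^2 + y^2 - L1^2 - L2^2) / (2*L1*L2)
x^2 + y^2 = 6^2 + 0 = 36
L1^2 + L2^2 = 25 + 64 = 89
Numerator = 36 - 89 = -53
Denominator = 2*5*8 = 80
cos(theta2) = -53/80 = -53/80

-53/80


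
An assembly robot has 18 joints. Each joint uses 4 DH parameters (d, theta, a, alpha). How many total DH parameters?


Given: 18 joints, 4 DH parameters per joint (d, theta, a, alpha)
Total DH parameters = number_of_joints * 4
Total = 18 * 4
Total = 72

72


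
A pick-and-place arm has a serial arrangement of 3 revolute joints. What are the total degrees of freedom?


Given: serial robot with 3 revolute joints
DOF contribution per joint type: revolute=1, prismatic=1, spherical=3, fixed=0
DOF = 3*1
DOF = 3

3


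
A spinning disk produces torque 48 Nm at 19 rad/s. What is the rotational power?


Given: tau = 48 Nm, omega = 19 rad/s
Using P = tau * omega
P = 48 * 19
P = 912 W

912 W


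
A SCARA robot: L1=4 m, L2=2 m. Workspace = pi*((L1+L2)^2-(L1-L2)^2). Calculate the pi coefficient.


Given: L1 = 4, L2 = 2
(L1+L2)^2 = (6)^2 = 36
(L1-L2)^2 = (2)^2 = 4
Difference = 36 - 4 = 32
This equals 4*L1*L2 = 4*4*2 = 32
Workspace area = 32*pi

32


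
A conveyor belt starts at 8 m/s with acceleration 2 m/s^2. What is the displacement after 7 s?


Given: v0 = 8 m/s, a = 2 m/s^2, t = 7 s
Using s = v0*t + (1/2)*a*t^2
s = 8*7 + (1/2)*2*7^2
s = 56 + (1/2)*98
s = 56 + 49
s = 105

105 m


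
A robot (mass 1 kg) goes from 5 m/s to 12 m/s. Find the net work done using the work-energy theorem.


Given: m = 1 kg, v0 = 5 m/s, v = 12 m/s
Using W = (1/2)*m*(v^2 - v0^2)
v^2 = 12^2 = 144
v0^2 = 5^2 = 25
v^2 - v0^2 = 144 - 25 = 119
W = (1/2)*1*119 = 119/2 J

119/2 J


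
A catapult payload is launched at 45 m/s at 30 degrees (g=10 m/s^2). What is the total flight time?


Given: v0 = 45 m/s, theta = 30 deg, g = 10 m/s^2
sin(30) = 1/2
Using T = 2*v0*sin(theta) / g
T = 2*45*1/2 / 10
T = 45 / 10
T = 9/2 s

9/2 s


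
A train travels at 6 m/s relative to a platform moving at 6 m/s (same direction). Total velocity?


Given: object velocity = 6 m/s, platform velocity = 6 m/s (same direction)
Using classical velocity addition: v_total = v_object + v_platform
v_total = 6 + 6
v_total = 12 m/s

12 m/s


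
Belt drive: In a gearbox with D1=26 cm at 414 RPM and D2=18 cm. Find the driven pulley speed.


Given: D1 = 26 cm, w1 = 414 RPM, D2 = 18 cm
Using D1*w1 = D2*w2
w2 = D1*w1 / D2
w2 = 26*414 / 18
w2 = 10764 / 18
w2 = 598 RPM

598 RPM


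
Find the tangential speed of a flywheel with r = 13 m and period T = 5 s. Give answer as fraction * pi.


Given: radius r = 13 m, period T = 5 s
Using v = 2*pi*r / T
v = 2*pi*13 / 5
v = 26*pi / 5
v = 26/5*pi m/s

26/5*pi m/s


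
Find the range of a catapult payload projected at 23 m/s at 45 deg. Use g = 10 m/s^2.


Given: v0 = 23 m/s, theta = 45 deg, g = 10 m/s^2
sin(2*45) = sin(90) = 1
Using R = v0^2 * sin(2*theta) / g
R = 23^2 * 1 / 10
R = 529 / 10
R = 529/10 m

529/10 m


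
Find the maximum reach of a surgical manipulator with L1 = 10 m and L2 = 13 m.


Given: L1 = 10 m, L2 = 13 m
For a 2-link planar arm, max reach = L1 + L2 (fully extended)
Max reach = 10 + 13
Max reach = 23 m

23 m


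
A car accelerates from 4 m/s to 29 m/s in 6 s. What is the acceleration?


Given: initial velocity v0 = 4 m/s, final velocity v = 29 m/s, time t = 6 s
Using a = (v - v0) / t
a = (29 - 4) / 6
a = 25 / 6
a = 25/6 m/s^2

25/6 m/s^2


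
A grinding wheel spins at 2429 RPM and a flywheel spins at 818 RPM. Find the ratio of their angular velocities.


Given: RPM_A = 2429, RPM_B = 818
omega = 2*pi*RPM/60, so omega_A/omega_B = RPM_A / RPM_B
omega_A/omega_B = 2429 / 818
omega_A/omega_B = 2429/818

2429/818


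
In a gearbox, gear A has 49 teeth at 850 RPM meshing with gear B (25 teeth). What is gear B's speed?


Given: N1 = 49 teeth, w1 = 850 RPM, N2 = 25 teeth
Using N1*w1 = N2*w2
w2 = N1*w1 / N2
w2 = 49*850 / 25
w2 = 41650 / 25
w2 = 1666 RPM

1666 RPM


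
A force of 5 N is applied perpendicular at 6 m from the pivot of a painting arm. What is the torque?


Given: F = 5 N, r = 6 m, angle = 90 deg (perpendicular)
Using tau = F * r * sin(90)
sin(90) = 1
tau = 5 * 6 * 1
tau = 30 Nm

30 Nm


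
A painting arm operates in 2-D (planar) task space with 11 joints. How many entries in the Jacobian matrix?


Given: task space dimension = 2, joints = 11
Jacobian is a 2 x 11 matrix
Total entries = rows * columns
Total = 2 * 11
Total = 22

22


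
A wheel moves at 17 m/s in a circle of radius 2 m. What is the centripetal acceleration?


Given: v = 17 m/s, r = 2 m
Using a_c = v^2 / r
a_c = 17^2 / 2
a_c = 289 / 2
a_c = 289/2 m/s^2

289/2 m/s^2


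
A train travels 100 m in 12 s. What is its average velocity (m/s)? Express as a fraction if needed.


Given: distance d = 100 m, time t = 12 s
Using v = d / t
v = 100 / 12
v = 25/3 m/s

25/3 m/s


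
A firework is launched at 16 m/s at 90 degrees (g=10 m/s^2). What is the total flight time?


Given: v0 = 16 m/s, theta = 90 deg, g = 10 m/s^2
sin(90) = 1
Using T = 2*v0*sin(theta) / g
T = 2*16*1 / 10
T = 32 / 10
T = 16/5 s

16/5 s


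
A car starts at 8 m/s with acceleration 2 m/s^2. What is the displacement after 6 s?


Given: v0 = 8 m/s, a = 2 m/s^2, t = 6 s
Using s = v0*t + (1/2)*a*t^2
s = 8*6 + (1/2)*2*6^2
s = 48 + (1/2)*72
s = 48 + 36
s = 84

84 m


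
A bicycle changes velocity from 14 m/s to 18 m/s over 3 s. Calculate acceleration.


Given: initial velocity v0 = 14 m/s, final velocity v = 18 m/s, time t = 3 s
Using a = (v - v0) / t
a = (18 - 14) / 3
a = 4 / 3
a = 4/3 m/s^2

4/3 m/s^2


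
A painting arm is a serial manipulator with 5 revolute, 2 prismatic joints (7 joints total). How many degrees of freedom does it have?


Given: serial robot with 5 revolute, 2 prismatic joints
DOF contribution per joint type: revolute=1, prismatic=1, spherical=3, fixed=0
DOF = 5*1 + 2*1
DOF = 7

7


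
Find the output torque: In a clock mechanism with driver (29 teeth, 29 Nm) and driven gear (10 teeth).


Given: N1 = 29, N2 = 10, T1 = 29 Nm
Using T2/T1 = N2/N1
T2 = T1 * N2 / N1
T2 = 29 * 10 / 29
T2 = 290 / 29
T2 = 10 Nm

10 Nm


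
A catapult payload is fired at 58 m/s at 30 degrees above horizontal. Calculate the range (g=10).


Given: v0 = 58 m/s, theta = 30 deg, g = 10 m/s^2
sin(2*30) = sin(60) = sqrt(3)/2
Using R = v0^2 * sin(2*theta) / g
R = 58^2 * (sqrt(3)/2) / 10
R = 3364 * sqrt(3) / 20
R = 841/5*sqrt(3) m

841/5*sqrt(3) m


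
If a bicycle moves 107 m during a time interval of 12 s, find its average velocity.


Given: distance d = 107 m, time t = 12 s
Using v = d / t
v = 107 / 12
v = 107/12 m/s

107/12 m/s


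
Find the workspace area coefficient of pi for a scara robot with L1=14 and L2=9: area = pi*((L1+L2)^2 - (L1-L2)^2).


Given: L1 = 14, L2 = 9
(L1+L2)^2 = (23)^2 = 529
(L1-L2)^2 = (5)^2 = 25
Difference = 529 - 25 = 504
This equals 4*L1*L2 = 4*14*9 = 504
Workspace area = 504*pi

504


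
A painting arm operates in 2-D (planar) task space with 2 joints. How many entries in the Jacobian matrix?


Given: task space dimension = 2, joints = 2
Jacobian is a 2 x 2 matrix
Total entries = rows * columns
Total = 2 * 2
Total = 4

4


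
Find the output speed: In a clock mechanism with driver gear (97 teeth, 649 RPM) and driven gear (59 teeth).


Given: N1 = 97 teeth, w1 = 649 RPM, N2 = 59 teeth
Using N1*w1 = N2*w2
w2 = N1*w1 / N2
w2 = 97*649 / 59
w2 = 62953 / 59
w2 = 1067 RPM

1067 RPM


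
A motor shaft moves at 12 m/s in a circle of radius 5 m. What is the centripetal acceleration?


Given: v = 12 m/s, r = 5 m
Using a_c = v^2 / r
a_c = 12^2 / 5
a_c = 144 / 5
a_c = 144/5 m/s^2

144/5 m/s^2


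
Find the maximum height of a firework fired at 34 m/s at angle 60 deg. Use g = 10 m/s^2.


Given: v0 = 34 m/s, theta = 60 deg, g = 10 m/s^2
sin^2(60) = 3/4
Using H = v0^2 * sin^2(theta) / (2*g)
H = 34^2 * 3/4 / (2*10)
H = 1156 * 3/4 / 20
H = 867 / 20
H = 867/20 m

867/20 m


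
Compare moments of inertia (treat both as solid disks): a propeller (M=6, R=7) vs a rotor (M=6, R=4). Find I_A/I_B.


Given: M1=6 kg, R1=7 m, M2=6 kg, R2=4 m
For a disk: I = (1/2)*M*R^2, so I_A/I_B = (M1*R1^2)/(M2*R2^2)
M1*R1^2 = 6*49 = 294
M2*R2^2 = 6*16 = 96
I_A/I_B = 294/96 = 49/16

49/16


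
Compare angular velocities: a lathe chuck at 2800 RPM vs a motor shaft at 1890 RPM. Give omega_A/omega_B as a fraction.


Given: RPM_A = 2800, RPM_B = 1890
omega = 2*pi*RPM/60, so omega_A/omega_B = RPM_A / RPM_B
omega_A/omega_B = 2800 / 1890
omega_A/omega_B = 40/27

40/27


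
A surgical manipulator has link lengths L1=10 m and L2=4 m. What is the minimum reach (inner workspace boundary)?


Given: L1 = 10 m, L2 = 4 m
For a 2-link planar arm, min reach = |L1 - L2| (second link folded back)
Min reach = |10 - 4|
Min reach = 6 m

6 m


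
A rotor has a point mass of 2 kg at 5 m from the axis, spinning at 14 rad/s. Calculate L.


Given: m = 2 kg, r = 5 m, omega = 14 rad/s
For a point mass: I = m*r^2
I = 2*5^2 = 2*25 = 50
L = I*omega = 50*14
L = 700 kg*m^2/s

700 kg*m^2/s


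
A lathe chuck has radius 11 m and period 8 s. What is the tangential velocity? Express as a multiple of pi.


Given: radius r = 11 m, period T = 8 s
Using v = 2*pi*r / T
v = 2*pi*11 / 8
v = 22*pi / 8
v = 11/4*pi m/s

11/4*pi m/s


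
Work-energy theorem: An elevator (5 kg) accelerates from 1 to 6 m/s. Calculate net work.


Given: m = 5 kg, v0 = 1 m/s, v = 6 m/s
Using W = (1/2)*m*(v^2 - v0^2)
v^2 = 6^2 = 36
v0^2 = 1^2 = 1
v^2 - v0^2 = 36 - 1 = 35
W = (1/2)*5*35 = 175/2 J

175/2 J


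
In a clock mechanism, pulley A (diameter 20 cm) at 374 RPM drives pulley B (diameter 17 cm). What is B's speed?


Given: D1 = 20 cm, w1 = 374 RPM, D2 = 17 cm
Using D1*w1 = D2*w2
w2 = D1*w1 / D2
w2 = 20*374 / 17
w2 = 7480 / 17
w2 = 440 RPM

440 RPM


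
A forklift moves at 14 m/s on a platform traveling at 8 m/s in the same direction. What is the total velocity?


Given: object velocity = 14 m/s, platform velocity = 8 m/s (same direction)
Using classical velocity addition: v_total = v_object + v_platform
v_total = 14 + 8
v_total = 22 m/s

22 m/s


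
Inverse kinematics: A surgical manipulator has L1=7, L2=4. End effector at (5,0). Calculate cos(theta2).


Given: L1 = 7, L2 = 4, target (x, y) = (5, 0)
Using cos(theta2) = (x^2 + y^2 - L1^2 - L2^2) / (2*L1*L2)
x^2 + y^2 = 5^2 + 0 = 25
L1^2 + L2^2 = 49 + 16 = 65
Numerator = 25 - 65 = -40
Denominator = 2*7*4 = 56
cos(theta2) = -40/56 = -5/7

-5/7


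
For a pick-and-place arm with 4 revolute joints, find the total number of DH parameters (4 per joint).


Given: 4 joints, 4 DH parameters per joint (d, theta, a, alpha)
Total DH parameters = number_of_joints * 4
Total = 4 * 4
Total = 16

16


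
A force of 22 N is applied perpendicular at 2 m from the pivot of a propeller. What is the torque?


Given: F = 22 N, r = 2 m, angle = 90 deg (perpendicular)
Using tau = F * r * sin(90)
sin(90) = 1
tau = 22 * 2 * 1
tau = 44 Nm

44 Nm


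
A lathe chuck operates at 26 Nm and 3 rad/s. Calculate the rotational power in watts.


Given: tau = 26 Nm, omega = 3 rad/s
Using P = tau * omega
P = 26 * 3
P = 78 W

78 W


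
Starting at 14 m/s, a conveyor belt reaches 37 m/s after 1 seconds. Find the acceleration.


Given: initial velocity v0 = 14 m/s, final velocity v = 37 m/s, time t = 1 s
Using a = (v - v0) / t
a = (37 - 14) / 1
a = 23 / 1
a = 23 m/s^2

23 m/s^2


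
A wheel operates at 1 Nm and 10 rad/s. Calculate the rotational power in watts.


Given: tau = 1 Nm, omega = 10 rad/s
Using P = tau * omega
P = 1 * 10
P = 10 W

10 W


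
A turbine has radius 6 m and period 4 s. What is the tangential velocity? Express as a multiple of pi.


Given: radius r = 6 m, period T = 4 s
Using v = 2*pi*r / T
v = 2*pi*6 / 4
v = 12*pi / 4
v = 3*pi m/s

3*pi m/s


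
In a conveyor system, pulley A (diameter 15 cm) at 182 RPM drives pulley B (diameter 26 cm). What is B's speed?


Given: D1 = 15 cm, w1 = 182 RPM, D2 = 26 cm
Using D1*w1 = D2*w2
w2 = D1*w1 / D2
w2 = 15*182 / 26
w2 = 2730 / 26
w2 = 105 RPM

105 RPM


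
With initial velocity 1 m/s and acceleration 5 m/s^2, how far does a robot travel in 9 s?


Given: v0 = 1 m/s, a = 5 m/s^2, t = 9 s
Using s = v0*t + (1/2)*a*t^2
s = 1*9 + (1/2)*5*9^2
s = 9 + (1/2)*405
s = 9 + 405/2
s = 423/2

423/2 m


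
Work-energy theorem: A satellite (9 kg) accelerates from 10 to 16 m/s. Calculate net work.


Given: m = 9 kg, v0 = 10 m/s, v = 16 m/s
Using W = (1/2)*m*(v^2 - v0^2)
v^2 = 16^2 = 256
v0^2 = 10^2 = 100
v^2 - v0^2 = 256 - 100 = 156
W = (1/2)*9*156 = 702 J

702 J


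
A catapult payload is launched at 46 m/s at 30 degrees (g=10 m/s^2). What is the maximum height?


Given: v0 = 46 m/s, theta = 30 deg, g = 10 m/s^2
sin^2(30) = 1/4
Using H = v0^2 * sin^2(theta) / (2*g)
H = 46^2 * 1/4 / (2*10)
H = 2116 * 1/4 / 20
H = 529 / 20
H = 529/20 m

529/20 m


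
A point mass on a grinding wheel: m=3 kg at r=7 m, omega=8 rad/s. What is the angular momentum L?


Given: m = 3 kg, r = 7 m, omega = 8 rad/s
For a point mass: I = m*r^2
I = 3*7^2 = 3*49 = 147
L = I*omega = 147*8
L = 1176 kg*m^2/s

1176 kg*m^2/s


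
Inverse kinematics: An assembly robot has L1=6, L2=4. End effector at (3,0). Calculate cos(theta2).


Given: L1 = 6, L2 = 4, target (x, y) = (3, 0)
Using cos(theta2) = (x^2 + y^2 - L1^2 - L2^2) / (2*L1*L2)
x^2 + y^2 = 3^2 + 0 = 9
L1^2 + L2^2 = 36 + 16 = 52
Numerator = 9 - 52 = -43
Denominator = 2*6*4 = 48
cos(theta2) = -43/48 = -43/48

-43/48


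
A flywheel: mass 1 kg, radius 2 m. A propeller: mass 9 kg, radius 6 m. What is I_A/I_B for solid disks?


Given: M1=1 kg, R1=2 m, M2=9 kg, R2=6 m
For a disk: I = (1/2)*M*R^2, so I_A/I_B = (M1*R1^2)/(M2*R2^2)
M1*R1^2 = 1*4 = 4
M2*R2^2 = 9*36 = 324
I_A/I_B = 4/324 = 1/81

1/81


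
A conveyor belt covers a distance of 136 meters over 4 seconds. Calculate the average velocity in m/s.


Given: distance d = 136 m, time t = 4 s
Using v = d / t
v = 136 / 4
v = 34 m/s

34 m/s


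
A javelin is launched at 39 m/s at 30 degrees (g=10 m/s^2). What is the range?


Given: v0 = 39 m/s, theta = 30 deg, g = 10 m/s^2
sin(2*30) = sin(60) = sqrt(3)/2
Using R = v0^2 * sin(2*theta) / g
R = 39^2 * (sqrt(3)/2) / 10
R = 1521 * sqrt(3) / 20
R = 1521/20*sqrt(3) m

1521/20*sqrt(3) m


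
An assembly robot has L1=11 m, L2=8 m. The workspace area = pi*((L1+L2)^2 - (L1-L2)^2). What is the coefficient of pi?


Given: L1 = 11, L2 = 8
(L1+L2)^2 = (19)^2 = 361
(L1-L2)^2 = (3)^2 = 9
Difference = 361 - 9 = 352
This equals 4*L1*L2 = 4*11*8 = 352
Workspace area = 352*pi

352


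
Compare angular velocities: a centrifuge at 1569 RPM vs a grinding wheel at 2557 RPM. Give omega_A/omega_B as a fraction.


Given: RPM_A = 1569, RPM_B = 2557
omega = 2*pi*RPM/60, so omega_A/omega_B = RPM_A / RPM_B
omega_A/omega_B = 1569 / 2557
omega_A/omega_B = 1569/2557

1569/2557


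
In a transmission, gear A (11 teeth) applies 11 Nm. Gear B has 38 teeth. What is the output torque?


Given: N1 = 11, N2 = 38, T1 = 11 Nm
Using T2/T1 = N2/N1
T2 = T1 * N2 / N1
T2 = 11 * 38 / 11
T2 = 418 / 11
T2 = 38 Nm

38 Nm


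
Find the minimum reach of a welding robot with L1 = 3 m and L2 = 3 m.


Given: L1 = 3 m, L2 = 3 m
For a 2-link planar arm, min reach = |L1 - L2| (second link folded back)
Min reach = |3 - 3|
Min reach = 0 m

0 m


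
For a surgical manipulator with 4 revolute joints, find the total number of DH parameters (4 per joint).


Given: 4 joints, 4 DH parameters per joint (d, theta, a, alpha)
Total DH parameters = number_of_joints * 4
Total = 4 * 4
Total = 16

16


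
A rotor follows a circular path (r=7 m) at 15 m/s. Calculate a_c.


Given: v = 15 m/s, r = 7 m
Using a_c = v^2 / r
a_c = 15^2 / 7
a_c = 225 / 7
a_c = 225/7 m/s^2

225/7 m/s^2


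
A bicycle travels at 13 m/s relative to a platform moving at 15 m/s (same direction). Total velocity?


Given: object velocity = 13 m/s, platform velocity = 15 m/s (same direction)
Using classical velocity addition: v_total = v_object + v_platform
v_total = 13 + 15
v_total = 28 m/s

28 m/s


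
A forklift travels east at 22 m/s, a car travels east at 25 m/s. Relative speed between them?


Given: v_A = 22 m/s east, v_B = 25 m/s east
Both move in the same direction; relative speed = |v_A - v_B|
|22 - 25| = |-3|
= 3 m/s

3 m/s


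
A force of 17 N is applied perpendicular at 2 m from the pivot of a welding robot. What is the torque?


Given: F = 17 N, r = 2 m, angle = 90 deg (perpendicular)
Using tau = F * r * sin(90)
sin(90) = 1
tau = 17 * 2 * 1
tau = 34 Nm

34 Nm


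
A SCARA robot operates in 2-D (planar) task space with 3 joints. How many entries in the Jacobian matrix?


Given: task space dimension = 2, joints = 3
Jacobian is a 2 x 3 matrix
Total entries = rows * columns
Total = 2 * 3
Total = 6

6


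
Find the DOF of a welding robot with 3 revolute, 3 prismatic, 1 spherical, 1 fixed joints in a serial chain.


Given: serial robot with 3 revolute, 3 prismatic, 1 spherical, 1 fixed joints
DOF contribution per joint type: revolute=1, prismatic=1, spherical=3, fixed=0
DOF = 3*1 + 3*1 + 1*3 + 1*0
DOF = 9

9


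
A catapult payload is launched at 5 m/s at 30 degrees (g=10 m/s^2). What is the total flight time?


Given: v0 = 5 m/s, theta = 30 deg, g = 10 m/s^2
sin(30) = 1/2
Using T = 2*v0*sin(theta) / g
T = 2*5*1/2 / 10
T = 5 / 10
T = 1/2 s

1/2 s


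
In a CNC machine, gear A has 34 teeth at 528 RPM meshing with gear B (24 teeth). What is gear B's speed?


Given: N1 = 34 teeth, w1 = 528 RPM, N2 = 24 teeth
Using N1*w1 = N2*w2
w2 = N1*w1 / N2
w2 = 34*528 / 24
w2 = 17952 / 24
w2 = 748 RPM

748 RPM


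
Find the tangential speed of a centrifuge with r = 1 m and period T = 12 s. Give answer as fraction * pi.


Given: radius r = 1 m, period T = 12 s
Using v = 2*pi*r / T
v = 2*pi*1 / 12
v = 2*pi / 12
v = 1/6*pi m/s

1/6*pi m/s


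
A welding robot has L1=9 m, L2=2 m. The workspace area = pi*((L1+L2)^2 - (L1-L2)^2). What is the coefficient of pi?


Given: L1 = 9, L2 = 2
(L1+L2)^2 = (11)^2 = 121
(L1-L2)^2 = (7)^2 = 49
Difference = 121 - 49 = 72
This equals 4*L1*L2 = 4*9*2 = 72
Workspace area = 72*pi

72


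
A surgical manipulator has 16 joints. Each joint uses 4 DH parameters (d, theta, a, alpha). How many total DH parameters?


Given: 16 joints, 4 DH parameters per joint (d, theta, a, alpha)
Total DH parameters = number_of_joints * 4
Total = 16 * 4
Total = 64

64
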